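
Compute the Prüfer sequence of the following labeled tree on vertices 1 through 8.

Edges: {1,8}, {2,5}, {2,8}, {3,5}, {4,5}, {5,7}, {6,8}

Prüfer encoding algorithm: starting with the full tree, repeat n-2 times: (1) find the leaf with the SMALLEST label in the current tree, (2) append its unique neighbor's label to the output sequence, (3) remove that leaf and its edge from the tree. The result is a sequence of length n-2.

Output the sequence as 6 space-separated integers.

Answer: 8 5 5 8 5 2

Derivation:
Step 1: leaves = {1,3,4,6,7}. Remove smallest leaf 1, emit neighbor 8.
Step 2: leaves = {3,4,6,7}. Remove smallest leaf 3, emit neighbor 5.
Step 3: leaves = {4,6,7}. Remove smallest leaf 4, emit neighbor 5.
Step 4: leaves = {6,7}. Remove smallest leaf 6, emit neighbor 8.
Step 5: leaves = {7,8}. Remove smallest leaf 7, emit neighbor 5.
Step 6: leaves = {5,8}. Remove smallest leaf 5, emit neighbor 2.
Done: 2 vertices remain (2, 8). Sequence = [8 5 5 8 5 2]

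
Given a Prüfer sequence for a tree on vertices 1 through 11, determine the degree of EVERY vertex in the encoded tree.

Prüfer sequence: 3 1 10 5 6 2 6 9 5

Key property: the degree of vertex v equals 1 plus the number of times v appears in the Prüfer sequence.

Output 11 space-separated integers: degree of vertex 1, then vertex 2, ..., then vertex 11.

p_1 = 3: count[3] becomes 1
p_2 = 1: count[1] becomes 1
p_3 = 10: count[10] becomes 1
p_4 = 5: count[5] becomes 1
p_5 = 6: count[6] becomes 1
p_6 = 2: count[2] becomes 1
p_7 = 6: count[6] becomes 2
p_8 = 9: count[9] becomes 1
p_9 = 5: count[5] becomes 2
Degrees (1 + count): deg[1]=1+1=2, deg[2]=1+1=2, deg[3]=1+1=2, deg[4]=1+0=1, deg[5]=1+2=3, deg[6]=1+2=3, deg[7]=1+0=1, deg[8]=1+0=1, deg[9]=1+1=2, deg[10]=1+1=2, deg[11]=1+0=1

Answer: 2 2 2 1 3 3 1 1 2 2 1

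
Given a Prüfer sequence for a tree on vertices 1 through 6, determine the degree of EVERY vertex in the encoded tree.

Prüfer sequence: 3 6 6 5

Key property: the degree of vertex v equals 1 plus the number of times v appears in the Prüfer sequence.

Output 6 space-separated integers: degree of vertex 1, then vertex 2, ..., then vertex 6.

Answer: 1 1 2 1 2 3

Derivation:
p_1 = 3: count[3] becomes 1
p_2 = 6: count[6] becomes 1
p_3 = 6: count[6] becomes 2
p_4 = 5: count[5] becomes 1
Degrees (1 + count): deg[1]=1+0=1, deg[2]=1+0=1, deg[3]=1+1=2, deg[4]=1+0=1, deg[5]=1+1=2, deg[6]=1+2=3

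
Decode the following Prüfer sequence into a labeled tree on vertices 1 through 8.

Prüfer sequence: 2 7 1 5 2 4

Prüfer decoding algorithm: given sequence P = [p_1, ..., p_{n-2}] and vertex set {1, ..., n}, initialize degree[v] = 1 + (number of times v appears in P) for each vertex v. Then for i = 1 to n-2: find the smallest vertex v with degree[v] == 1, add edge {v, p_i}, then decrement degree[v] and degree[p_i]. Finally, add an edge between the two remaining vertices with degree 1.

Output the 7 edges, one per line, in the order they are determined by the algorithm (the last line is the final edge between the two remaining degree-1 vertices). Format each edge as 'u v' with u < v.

Answer: 2 3
6 7
1 7
1 5
2 5
2 4
4 8

Derivation:
Initial degrees: {1:2, 2:3, 3:1, 4:2, 5:2, 6:1, 7:2, 8:1}
Step 1: smallest deg-1 vertex = 3, p_1 = 2. Add edge {2,3}. Now deg[3]=0, deg[2]=2.
Step 2: smallest deg-1 vertex = 6, p_2 = 7. Add edge {6,7}. Now deg[6]=0, deg[7]=1.
Step 3: smallest deg-1 vertex = 7, p_3 = 1. Add edge {1,7}. Now deg[7]=0, deg[1]=1.
Step 4: smallest deg-1 vertex = 1, p_4 = 5. Add edge {1,5}. Now deg[1]=0, deg[5]=1.
Step 5: smallest deg-1 vertex = 5, p_5 = 2. Add edge {2,5}. Now deg[5]=0, deg[2]=1.
Step 6: smallest deg-1 vertex = 2, p_6 = 4. Add edge {2,4}. Now deg[2]=0, deg[4]=1.
Final: two remaining deg-1 vertices are 4, 8. Add edge {4,8}.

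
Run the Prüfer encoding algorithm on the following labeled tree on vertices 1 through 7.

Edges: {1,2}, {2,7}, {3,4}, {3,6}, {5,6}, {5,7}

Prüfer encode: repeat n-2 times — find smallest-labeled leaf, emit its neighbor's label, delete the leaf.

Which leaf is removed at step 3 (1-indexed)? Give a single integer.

Answer: 4

Derivation:
Step 1: current leaves = {1,4}. Remove leaf 1 (neighbor: 2).
Step 2: current leaves = {2,4}. Remove leaf 2 (neighbor: 7).
Step 3: current leaves = {4,7}. Remove leaf 4 (neighbor: 3).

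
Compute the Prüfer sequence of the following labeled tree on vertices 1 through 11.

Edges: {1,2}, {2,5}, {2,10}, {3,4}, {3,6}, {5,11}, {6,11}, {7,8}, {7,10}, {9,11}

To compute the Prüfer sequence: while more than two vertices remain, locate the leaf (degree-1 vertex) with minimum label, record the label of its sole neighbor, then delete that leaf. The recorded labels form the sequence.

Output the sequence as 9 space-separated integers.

Step 1: leaves = {1,4,8,9}. Remove smallest leaf 1, emit neighbor 2.
Step 2: leaves = {4,8,9}. Remove smallest leaf 4, emit neighbor 3.
Step 3: leaves = {3,8,9}. Remove smallest leaf 3, emit neighbor 6.
Step 4: leaves = {6,8,9}. Remove smallest leaf 6, emit neighbor 11.
Step 5: leaves = {8,9}. Remove smallest leaf 8, emit neighbor 7.
Step 6: leaves = {7,9}. Remove smallest leaf 7, emit neighbor 10.
Step 7: leaves = {9,10}. Remove smallest leaf 9, emit neighbor 11.
Step 8: leaves = {10,11}. Remove smallest leaf 10, emit neighbor 2.
Step 9: leaves = {2,11}. Remove smallest leaf 2, emit neighbor 5.
Done: 2 vertices remain (5, 11). Sequence = [2 3 6 11 7 10 11 2 5]

Answer: 2 3 6 11 7 10 11 2 5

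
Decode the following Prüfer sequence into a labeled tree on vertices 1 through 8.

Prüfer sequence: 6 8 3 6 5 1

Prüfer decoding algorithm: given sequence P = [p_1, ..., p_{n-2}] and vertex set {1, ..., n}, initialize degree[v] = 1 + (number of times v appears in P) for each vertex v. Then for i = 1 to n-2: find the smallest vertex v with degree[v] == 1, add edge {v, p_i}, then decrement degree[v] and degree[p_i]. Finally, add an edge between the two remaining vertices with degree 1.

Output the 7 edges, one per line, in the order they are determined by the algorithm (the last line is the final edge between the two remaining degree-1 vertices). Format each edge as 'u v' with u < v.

Answer: 2 6
4 8
3 7
3 6
5 6
1 5
1 8

Derivation:
Initial degrees: {1:2, 2:1, 3:2, 4:1, 5:2, 6:3, 7:1, 8:2}
Step 1: smallest deg-1 vertex = 2, p_1 = 6. Add edge {2,6}. Now deg[2]=0, deg[6]=2.
Step 2: smallest deg-1 vertex = 4, p_2 = 8. Add edge {4,8}. Now deg[4]=0, deg[8]=1.
Step 3: smallest deg-1 vertex = 7, p_3 = 3. Add edge {3,7}. Now deg[7]=0, deg[3]=1.
Step 4: smallest deg-1 vertex = 3, p_4 = 6. Add edge {3,6}. Now deg[3]=0, deg[6]=1.
Step 5: smallest deg-1 vertex = 6, p_5 = 5. Add edge {5,6}. Now deg[6]=0, deg[5]=1.
Step 6: smallest deg-1 vertex = 5, p_6 = 1. Add edge {1,5}. Now deg[5]=0, deg[1]=1.
Final: two remaining deg-1 vertices are 1, 8. Add edge {1,8}.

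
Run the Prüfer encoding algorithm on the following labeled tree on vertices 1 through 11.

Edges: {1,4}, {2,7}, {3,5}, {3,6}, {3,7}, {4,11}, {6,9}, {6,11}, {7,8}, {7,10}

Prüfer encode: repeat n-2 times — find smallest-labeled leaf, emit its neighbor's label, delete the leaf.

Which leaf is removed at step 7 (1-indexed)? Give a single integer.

Step 1: current leaves = {1,2,5,8,9,10}. Remove leaf 1 (neighbor: 4).
Step 2: current leaves = {2,4,5,8,9,10}. Remove leaf 2 (neighbor: 7).
Step 3: current leaves = {4,5,8,9,10}. Remove leaf 4 (neighbor: 11).
Step 4: current leaves = {5,8,9,10,11}. Remove leaf 5 (neighbor: 3).
Step 5: current leaves = {8,9,10,11}. Remove leaf 8 (neighbor: 7).
Step 6: current leaves = {9,10,11}. Remove leaf 9 (neighbor: 6).
Step 7: current leaves = {10,11}. Remove leaf 10 (neighbor: 7).

Answer: 10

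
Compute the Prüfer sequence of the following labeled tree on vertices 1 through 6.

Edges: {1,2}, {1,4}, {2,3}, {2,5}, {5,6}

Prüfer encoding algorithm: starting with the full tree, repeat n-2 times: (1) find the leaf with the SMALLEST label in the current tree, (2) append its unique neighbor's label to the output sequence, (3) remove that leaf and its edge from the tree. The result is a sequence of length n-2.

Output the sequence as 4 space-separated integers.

Step 1: leaves = {3,4,6}. Remove smallest leaf 3, emit neighbor 2.
Step 2: leaves = {4,6}. Remove smallest leaf 4, emit neighbor 1.
Step 3: leaves = {1,6}. Remove smallest leaf 1, emit neighbor 2.
Step 4: leaves = {2,6}. Remove smallest leaf 2, emit neighbor 5.
Done: 2 vertices remain (5, 6). Sequence = [2 1 2 5]

Answer: 2 1 2 5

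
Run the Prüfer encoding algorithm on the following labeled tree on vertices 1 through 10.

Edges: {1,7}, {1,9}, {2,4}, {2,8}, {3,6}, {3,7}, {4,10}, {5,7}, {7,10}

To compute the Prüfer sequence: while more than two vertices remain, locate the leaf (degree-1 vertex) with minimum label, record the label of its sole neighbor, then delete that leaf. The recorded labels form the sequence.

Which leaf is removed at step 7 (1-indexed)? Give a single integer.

Step 1: current leaves = {5,6,8,9}. Remove leaf 5 (neighbor: 7).
Step 2: current leaves = {6,8,9}. Remove leaf 6 (neighbor: 3).
Step 3: current leaves = {3,8,9}. Remove leaf 3 (neighbor: 7).
Step 4: current leaves = {8,9}. Remove leaf 8 (neighbor: 2).
Step 5: current leaves = {2,9}. Remove leaf 2 (neighbor: 4).
Step 6: current leaves = {4,9}. Remove leaf 4 (neighbor: 10).
Step 7: current leaves = {9,10}. Remove leaf 9 (neighbor: 1).

Answer: 9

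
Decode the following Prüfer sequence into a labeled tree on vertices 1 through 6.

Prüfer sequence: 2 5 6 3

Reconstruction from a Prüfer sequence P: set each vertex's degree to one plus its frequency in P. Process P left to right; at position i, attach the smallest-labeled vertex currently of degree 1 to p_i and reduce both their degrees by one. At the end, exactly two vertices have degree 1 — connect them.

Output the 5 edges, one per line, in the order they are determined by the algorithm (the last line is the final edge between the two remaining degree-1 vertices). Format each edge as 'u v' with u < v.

Initial degrees: {1:1, 2:2, 3:2, 4:1, 5:2, 6:2}
Step 1: smallest deg-1 vertex = 1, p_1 = 2. Add edge {1,2}. Now deg[1]=0, deg[2]=1.
Step 2: smallest deg-1 vertex = 2, p_2 = 5. Add edge {2,5}. Now deg[2]=0, deg[5]=1.
Step 3: smallest deg-1 vertex = 4, p_3 = 6. Add edge {4,6}. Now deg[4]=0, deg[6]=1.
Step 4: smallest deg-1 vertex = 5, p_4 = 3. Add edge {3,5}. Now deg[5]=0, deg[3]=1.
Final: two remaining deg-1 vertices are 3, 6. Add edge {3,6}.

Answer: 1 2
2 5
4 6
3 5
3 6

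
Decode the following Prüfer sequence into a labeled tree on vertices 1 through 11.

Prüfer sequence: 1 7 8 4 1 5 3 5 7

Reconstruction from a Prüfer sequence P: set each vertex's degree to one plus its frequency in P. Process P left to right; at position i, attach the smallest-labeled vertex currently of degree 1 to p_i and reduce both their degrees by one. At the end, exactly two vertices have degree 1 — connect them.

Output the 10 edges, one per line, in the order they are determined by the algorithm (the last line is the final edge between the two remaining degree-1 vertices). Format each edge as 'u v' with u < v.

Initial degrees: {1:3, 2:1, 3:2, 4:2, 5:3, 6:1, 7:3, 8:2, 9:1, 10:1, 11:1}
Step 1: smallest deg-1 vertex = 2, p_1 = 1. Add edge {1,2}. Now deg[2]=0, deg[1]=2.
Step 2: smallest deg-1 vertex = 6, p_2 = 7. Add edge {6,7}. Now deg[6]=0, deg[7]=2.
Step 3: smallest deg-1 vertex = 9, p_3 = 8. Add edge {8,9}. Now deg[9]=0, deg[8]=1.
Step 4: smallest deg-1 vertex = 8, p_4 = 4. Add edge {4,8}. Now deg[8]=0, deg[4]=1.
Step 5: smallest deg-1 vertex = 4, p_5 = 1. Add edge {1,4}. Now deg[4]=0, deg[1]=1.
Step 6: smallest deg-1 vertex = 1, p_6 = 5. Add edge {1,5}. Now deg[1]=0, deg[5]=2.
Step 7: smallest deg-1 vertex = 10, p_7 = 3. Add edge {3,10}. Now deg[10]=0, deg[3]=1.
Step 8: smallest deg-1 vertex = 3, p_8 = 5. Add edge {3,5}. Now deg[3]=0, deg[5]=1.
Step 9: smallest deg-1 vertex = 5, p_9 = 7. Add edge {5,7}. Now deg[5]=0, deg[7]=1.
Final: two remaining deg-1 vertices are 7, 11. Add edge {7,11}.

Answer: 1 2
6 7
8 9
4 8
1 4
1 5
3 10
3 5
5 7
7 11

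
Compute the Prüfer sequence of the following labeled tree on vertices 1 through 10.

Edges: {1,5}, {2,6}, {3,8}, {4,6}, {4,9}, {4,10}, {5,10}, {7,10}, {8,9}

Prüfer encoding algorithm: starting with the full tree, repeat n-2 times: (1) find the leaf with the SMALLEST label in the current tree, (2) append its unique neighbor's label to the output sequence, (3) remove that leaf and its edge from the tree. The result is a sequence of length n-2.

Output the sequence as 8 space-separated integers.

Step 1: leaves = {1,2,3,7}. Remove smallest leaf 1, emit neighbor 5.
Step 2: leaves = {2,3,5,7}. Remove smallest leaf 2, emit neighbor 6.
Step 3: leaves = {3,5,6,7}. Remove smallest leaf 3, emit neighbor 8.
Step 4: leaves = {5,6,7,8}. Remove smallest leaf 5, emit neighbor 10.
Step 5: leaves = {6,7,8}. Remove smallest leaf 6, emit neighbor 4.
Step 6: leaves = {7,8}. Remove smallest leaf 7, emit neighbor 10.
Step 7: leaves = {8,10}. Remove smallest leaf 8, emit neighbor 9.
Step 8: leaves = {9,10}. Remove smallest leaf 9, emit neighbor 4.
Done: 2 vertices remain (4, 10). Sequence = [5 6 8 10 4 10 9 4]

Answer: 5 6 8 10 4 10 9 4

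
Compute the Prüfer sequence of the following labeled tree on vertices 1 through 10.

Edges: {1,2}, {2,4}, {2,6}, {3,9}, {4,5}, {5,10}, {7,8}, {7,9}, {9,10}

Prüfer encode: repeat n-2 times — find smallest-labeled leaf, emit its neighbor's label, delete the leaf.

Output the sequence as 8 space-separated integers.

Answer: 2 9 2 4 5 10 7 9

Derivation:
Step 1: leaves = {1,3,6,8}. Remove smallest leaf 1, emit neighbor 2.
Step 2: leaves = {3,6,8}. Remove smallest leaf 3, emit neighbor 9.
Step 3: leaves = {6,8}. Remove smallest leaf 6, emit neighbor 2.
Step 4: leaves = {2,8}. Remove smallest leaf 2, emit neighbor 4.
Step 5: leaves = {4,8}. Remove smallest leaf 4, emit neighbor 5.
Step 6: leaves = {5,8}. Remove smallest leaf 5, emit neighbor 10.
Step 7: leaves = {8,10}. Remove smallest leaf 8, emit neighbor 7.
Step 8: leaves = {7,10}. Remove smallest leaf 7, emit neighbor 9.
Done: 2 vertices remain (9, 10). Sequence = [2 9 2 4 5 10 7 9]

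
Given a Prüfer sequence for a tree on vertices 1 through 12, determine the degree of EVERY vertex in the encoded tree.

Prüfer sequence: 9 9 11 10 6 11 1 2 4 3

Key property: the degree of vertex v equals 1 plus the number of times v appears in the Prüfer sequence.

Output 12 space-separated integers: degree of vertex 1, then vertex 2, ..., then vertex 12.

Answer: 2 2 2 2 1 2 1 1 3 2 3 1

Derivation:
p_1 = 9: count[9] becomes 1
p_2 = 9: count[9] becomes 2
p_3 = 11: count[11] becomes 1
p_4 = 10: count[10] becomes 1
p_5 = 6: count[6] becomes 1
p_6 = 11: count[11] becomes 2
p_7 = 1: count[1] becomes 1
p_8 = 2: count[2] becomes 1
p_9 = 4: count[4] becomes 1
p_10 = 3: count[3] becomes 1
Degrees (1 + count): deg[1]=1+1=2, deg[2]=1+1=2, deg[3]=1+1=2, deg[4]=1+1=2, deg[5]=1+0=1, deg[6]=1+1=2, deg[7]=1+0=1, deg[8]=1+0=1, deg[9]=1+2=3, deg[10]=1+1=2, deg[11]=1+2=3, deg[12]=1+0=1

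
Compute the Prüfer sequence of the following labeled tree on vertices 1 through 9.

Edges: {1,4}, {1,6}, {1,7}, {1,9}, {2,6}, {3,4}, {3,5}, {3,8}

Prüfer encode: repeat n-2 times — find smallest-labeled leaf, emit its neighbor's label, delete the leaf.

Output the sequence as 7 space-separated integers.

Step 1: leaves = {2,5,7,8,9}. Remove smallest leaf 2, emit neighbor 6.
Step 2: leaves = {5,6,7,8,9}. Remove smallest leaf 5, emit neighbor 3.
Step 3: leaves = {6,7,8,9}. Remove smallest leaf 6, emit neighbor 1.
Step 4: leaves = {7,8,9}. Remove smallest leaf 7, emit neighbor 1.
Step 5: leaves = {8,9}. Remove smallest leaf 8, emit neighbor 3.
Step 6: leaves = {3,9}. Remove smallest leaf 3, emit neighbor 4.
Step 7: leaves = {4,9}. Remove smallest leaf 4, emit neighbor 1.
Done: 2 vertices remain (1, 9). Sequence = [6 3 1 1 3 4 1]

Answer: 6 3 1 1 3 4 1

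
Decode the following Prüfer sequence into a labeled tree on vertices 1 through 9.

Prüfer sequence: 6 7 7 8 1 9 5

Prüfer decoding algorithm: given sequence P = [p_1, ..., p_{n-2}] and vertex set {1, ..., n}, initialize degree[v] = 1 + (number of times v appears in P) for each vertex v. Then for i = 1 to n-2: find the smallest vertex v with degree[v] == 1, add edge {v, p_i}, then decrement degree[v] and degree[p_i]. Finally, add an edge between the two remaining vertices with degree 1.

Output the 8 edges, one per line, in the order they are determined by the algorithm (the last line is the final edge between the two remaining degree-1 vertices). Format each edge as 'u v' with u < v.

Answer: 2 6
3 7
4 7
6 8
1 7
1 9
5 8
5 9

Derivation:
Initial degrees: {1:2, 2:1, 3:1, 4:1, 5:2, 6:2, 7:3, 8:2, 9:2}
Step 1: smallest deg-1 vertex = 2, p_1 = 6. Add edge {2,6}. Now deg[2]=0, deg[6]=1.
Step 2: smallest deg-1 vertex = 3, p_2 = 7. Add edge {3,7}. Now deg[3]=0, deg[7]=2.
Step 3: smallest deg-1 vertex = 4, p_3 = 7. Add edge {4,7}. Now deg[4]=0, deg[7]=1.
Step 4: smallest deg-1 vertex = 6, p_4 = 8. Add edge {6,8}. Now deg[6]=0, deg[8]=1.
Step 5: smallest deg-1 vertex = 7, p_5 = 1. Add edge {1,7}. Now deg[7]=0, deg[1]=1.
Step 6: smallest deg-1 vertex = 1, p_6 = 9. Add edge {1,9}. Now deg[1]=0, deg[9]=1.
Step 7: smallest deg-1 vertex = 8, p_7 = 5. Add edge {5,8}. Now deg[8]=0, deg[5]=1.
Final: two remaining deg-1 vertices are 5, 9. Add edge {5,9}.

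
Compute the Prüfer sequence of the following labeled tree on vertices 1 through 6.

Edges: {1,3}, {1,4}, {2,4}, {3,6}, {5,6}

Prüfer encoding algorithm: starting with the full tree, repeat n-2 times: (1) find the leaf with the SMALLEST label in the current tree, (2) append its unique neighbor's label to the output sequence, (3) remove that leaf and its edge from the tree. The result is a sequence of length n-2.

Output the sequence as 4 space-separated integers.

Step 1: leaves = {2,5}. Remove smallest leaf 2, emit neighbor 4.
Step 2: leaves = {4,5}. Remove smallest leaf 4, emit neighbor 1.
Step 3: leaves = {1,5}. Remove smallest leaf 1, emit neighbor 3.
Step 4: leaves = {3,5}. Remove smallest leaf 3, emit neighbor 6.
Done: 2 vertices remain (5, 6). Sequence = [4 1 3 6]

Answer: 4 1 3 6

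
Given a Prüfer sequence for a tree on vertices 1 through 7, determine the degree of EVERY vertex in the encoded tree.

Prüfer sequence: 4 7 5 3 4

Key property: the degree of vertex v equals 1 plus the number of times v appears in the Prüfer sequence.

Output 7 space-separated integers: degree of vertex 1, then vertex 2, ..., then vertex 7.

p_1 = 4: count[4] becomes 1
p_2 = 7: count[7] becomes 1
p_3 = 5: count[5] becomes 1
p_4 = 3: count[3] becomes 1
p_5 = 4: count[4] becomes 2
Degrees (1 + count): deg[1]=1+0=1, deg[2]=1+0=1, deg[3]=1+1=2, deg[4]=1+2=3, deg[5]=1+1=2, deg[6]=1+0=1, deg[7]=1+1=2

Answer: 1 1 2 3 2 1 2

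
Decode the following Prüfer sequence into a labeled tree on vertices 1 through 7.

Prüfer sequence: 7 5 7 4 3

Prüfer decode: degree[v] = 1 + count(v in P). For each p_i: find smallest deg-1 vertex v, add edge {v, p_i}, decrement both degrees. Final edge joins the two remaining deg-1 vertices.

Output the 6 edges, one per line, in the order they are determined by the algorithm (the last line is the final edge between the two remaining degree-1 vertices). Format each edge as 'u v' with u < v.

Initial degrees: {1:1, 2:1, 3:2, 4:2, 5:2, 6:1, 7:3}
Step 1: smallest deg-1 vertex = 1, p_1 = 7. Add edge {1,7}. Now deg[1]=0, deg[7]=2.
Step 2: smallest deg-1 vertex = 2, p_2 = 5. Add edge {2,5}. Now deg[2]=0, deg[5]=1.
Step 3: smallest deg-1 vertex = 5, p_3 = 7. Add edge {5,7}. Now deg[5]=0, deg[7]=1.
Step 4: smallest deg-1 vertex = 6, p_4 = 4. Add edge {4,6}. Now deg[6]=0, deg[4]=1.
Step 5: smallest deg-1 vertex = 4, p_5 = 3. Add edge {3,4}. Now deg[4]=0, deg[3]=1.
Final: two remaining deg-1 vertices are 3, 7. Add edge {3,7}.

Answer: 1 7
2 5
5 7
4 6
3 4
3 7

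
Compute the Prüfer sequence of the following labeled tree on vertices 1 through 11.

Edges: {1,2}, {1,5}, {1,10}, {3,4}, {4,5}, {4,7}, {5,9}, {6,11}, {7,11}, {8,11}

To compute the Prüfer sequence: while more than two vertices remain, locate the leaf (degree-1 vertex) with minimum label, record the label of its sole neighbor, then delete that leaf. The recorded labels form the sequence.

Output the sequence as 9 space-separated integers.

Step 1: leaves = {2,3,6,8,9,10}. Remove smallest leaf 2, emit neighbor 1.
Step 2: leaves = {3,6,8,9,10}. Remove smallest leaf 3, emit neighbor 4.
Step 3: leaves = {6,8,9,10}. Remove smallest leaf 6, emit neighbor 11.
Step 4: leaves = {8,9,10}. Remove smallest leaf 8, emit neighbor 11.
Step 5: leaves = {9,10,11}. Remove smallest leaf 9, emit neighbor 5.
Step 6: leaves = {10,11}. Remove smallest leaf 10, emit neighbor 1.
Step 7: leaves = {1,11}. Remove smallest leaf 1, emit neighbor 5.
Step 8: leaves = {5,11}. Remove smallest leaf 5, emit neighbor 4.
Step 9: leaves = {4,11}. Remove smallest leaf 4, emit neighbor 7.
Done: 2 vertices remain (7, 11). Sequence = [1 4 11 11 5 1 5 4 7]

Answer: 1 4 11 11 5 1 5 4 7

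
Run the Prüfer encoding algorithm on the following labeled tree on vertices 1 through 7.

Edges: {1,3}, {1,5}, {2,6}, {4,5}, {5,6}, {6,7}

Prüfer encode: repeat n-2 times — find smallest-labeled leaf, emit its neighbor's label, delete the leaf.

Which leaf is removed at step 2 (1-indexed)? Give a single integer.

Step 1: current leaves = {2,3,4,7}. Remove leaf 2 (neighbor: 6).
Step 2: current leaves = {3,4,7}. Remove leaf 3 (neighbor: 1).

Answer: 3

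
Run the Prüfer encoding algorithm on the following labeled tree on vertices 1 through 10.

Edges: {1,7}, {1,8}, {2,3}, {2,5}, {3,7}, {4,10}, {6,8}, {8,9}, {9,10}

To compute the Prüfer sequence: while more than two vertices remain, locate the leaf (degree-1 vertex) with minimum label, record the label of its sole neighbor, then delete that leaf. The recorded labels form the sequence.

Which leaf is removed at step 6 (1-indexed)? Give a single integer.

Answer: 7

Derivation:
Step 1: current leaves = {4,5,6}. Remove leaf 4 (neighbor: 10).
Step 2: current leaves = {5,6,10}. Remove leaf 5 (neighbor: 2).
Step 3: current leaves = {2,6,10}. Remove leaf 2 (neighbor: 3).
Step 4: current leaves = {3,6,10}. Remove leaf 3 (neighbor: 7).
Step 5: current leaves = {6,7,10}. Remove leaf 6 (neighbor: 8).
Step 6: current leaves = {7,10}. Remove leaf 7 (neighbor: 1).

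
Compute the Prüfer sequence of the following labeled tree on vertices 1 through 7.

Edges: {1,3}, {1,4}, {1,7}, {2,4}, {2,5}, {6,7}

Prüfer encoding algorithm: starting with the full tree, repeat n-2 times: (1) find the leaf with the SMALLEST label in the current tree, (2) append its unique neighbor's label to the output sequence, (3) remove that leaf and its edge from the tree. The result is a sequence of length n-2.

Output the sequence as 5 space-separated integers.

Step 1: leaves = {3,5,6}. Remove smallest leaf 3, emit neighbor 1.
Step 2: leaves = {5,6}. Remove smallest leaf 5, emit neighbor 2.
Step 3: leaves = {2,6}. Remove smallest leaf 2, emit neighbor 4.
Step 4: leaves = {4,6}. Remove smallest leaf 4, emit neighbor 1.
Step 5: leaves = {1,6}. Remove smallest leaf 1, emit neighbor 7.
Done: 2 vertices remain (6, 7). Sequence = [1 2 4 1 7]

Answer: 1 2 4 1 7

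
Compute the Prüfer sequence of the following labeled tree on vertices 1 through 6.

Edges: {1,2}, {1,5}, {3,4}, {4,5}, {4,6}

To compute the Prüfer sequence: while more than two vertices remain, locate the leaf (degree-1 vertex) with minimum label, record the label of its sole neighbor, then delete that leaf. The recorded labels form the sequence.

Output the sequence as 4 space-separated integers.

Step 1: leaves = {2,3,6}. Remove smallest leaf 2, emit neighbor 1.
Step 2: leaves = {1,3,6}. Remove smallest leaf 1, emit neighbor 5.
Step 3: leaves = {3,5,6}. Remove smallest leaf 3, emit neighbor 4.
Step 4: leaves = {5,6}. Remove smallest leaf 5, emit neighbor 4.
Done: 2 vertices remain (4, 6). Sequence = [1 5 4 4]

Answer: 1 5 4 4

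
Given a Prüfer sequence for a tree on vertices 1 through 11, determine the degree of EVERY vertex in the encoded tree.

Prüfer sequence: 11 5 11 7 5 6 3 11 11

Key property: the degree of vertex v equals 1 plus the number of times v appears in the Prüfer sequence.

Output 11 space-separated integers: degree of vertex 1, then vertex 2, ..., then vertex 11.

p_1 = 11: count[11] becomes 1
p_2 = 5: count[5] becomes 1
p_3 = 11: count[11] becomes 2
p_4 = 7: count[7] becomes 1
p_5 = 5: count[5] becomes 2
p_6 = 6: count[6] becomes 1
p_7 = 3: count[3] becomes 1
p_8 = 11: count[11] becomes 3
p_9 = 11: count[11] becomes 4
Degrees (1 + count): deg[1]=1+0=1, deg[2]=1+0=1, deg[3]=1+1=2, deg[4]=1+0=1, deg[5]=1+2=3, deg[6]=1+1=2, deg[7]=1+1=2, deg[8]=1+0=1, deg[9]=1+0=1, deg[10]=1+0=1, deg[11]=1+4=5

Answer: 1 1 2 1 3 2 2 1 1 1 5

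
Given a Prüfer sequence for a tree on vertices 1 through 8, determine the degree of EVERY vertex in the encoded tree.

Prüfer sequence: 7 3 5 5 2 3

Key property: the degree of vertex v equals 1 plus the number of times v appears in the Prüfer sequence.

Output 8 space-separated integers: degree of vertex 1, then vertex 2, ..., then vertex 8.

Answer: 1 2 3 1 3 1 2 1

Derivation:
p_1 = 7: count[7] becomes 1
p_2 = 3: count[3] becomes 1
p_3 = 5: count[5] becomes 1
p_4 = 5: count[5] becomes 2
p_5 = 2: count[2] becomes 1
p_6 = 3: count[3] becomes 2
Degrees (1 + count): deg[1]=1+0=1, deg[2]=1+1=2, deg[3]=1+2=3, deg[4]=1+0=1, deg[5]=1+2=3, deg[6]=1+0=1, deg[7]=1+1=2, deg[8]=1+0=1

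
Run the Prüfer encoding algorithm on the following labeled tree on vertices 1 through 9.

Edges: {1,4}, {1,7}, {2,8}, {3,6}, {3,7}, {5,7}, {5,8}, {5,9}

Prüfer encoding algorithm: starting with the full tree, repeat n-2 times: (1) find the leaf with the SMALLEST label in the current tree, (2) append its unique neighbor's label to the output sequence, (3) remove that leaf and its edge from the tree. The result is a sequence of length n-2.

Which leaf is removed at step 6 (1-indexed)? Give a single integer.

Step 1: current leaves = {2,4,6,9}. Remove leaf 2 (neighbor: 8).
Step 2: current leaves = {4,6,8,9}. Remove leaf 4 (neighbor: 1).
Step 3: current leaves = {1,6,8,9}. Remove leaf 1 (neighbor: 7).
Step 4: current leaves = {6,8,9}. Remove leaf 6 (neighbor: 3).
Step 5: current leaves = {3,8,9}. Remove leaf 3 (neighbor: 7).
Step 6: current leaves = {7,8,9}. Remove leaf 7 (neighbor: 5).

Answer: 7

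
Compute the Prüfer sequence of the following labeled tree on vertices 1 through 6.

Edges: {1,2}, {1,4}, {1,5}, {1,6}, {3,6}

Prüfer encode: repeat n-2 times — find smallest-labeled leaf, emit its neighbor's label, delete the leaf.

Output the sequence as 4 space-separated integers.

Step 1: leaves = {2,3,4,5}. Remove smallest leaf 2, emit neighbor 1.
Step 2: leaves = {3,4,5}. Remove smallest leaf 3, emit neighbor 6.
Step 3: leaves = {4,5,6}. Remove smallest leaf 4, emit neighbor 1.
Step 4: leaves = {5,6}. Remove smallest leaf 5, emit neighbor 1.
Done: 2 vertices remain (1, 6). Sequence = [1 6 1 1]

Answer: 1 6 1 1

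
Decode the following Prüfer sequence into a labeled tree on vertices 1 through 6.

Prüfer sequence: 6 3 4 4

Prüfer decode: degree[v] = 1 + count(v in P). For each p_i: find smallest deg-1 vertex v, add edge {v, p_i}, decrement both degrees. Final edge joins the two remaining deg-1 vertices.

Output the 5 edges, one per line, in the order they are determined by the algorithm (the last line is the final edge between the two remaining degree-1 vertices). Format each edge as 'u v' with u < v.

Initial degrees: {1:1, 2:1, 3:2, 4:3, 5:1, 6:2}
Step 1: smallest deg-1 vertex = 1, p_1 = 6. Add edge {1,6}. Now deg[1]=0, deg[6]=1.
Step 2: smallest deg-1 vertex = 2, p_2 = 3. Add edge {2,3}. Now deg[2]=0, deg[3]=1.
Step 3: smallest deg-1 vertex = 3, p_3 = 4. Add edge {3,4}. Now deg[3]=0, deg[4]=2.
Step 4: smallest deg-1 vertex = 5, p_4 = 4. Add edge {4,5}. Now deg[5]=0, deg[4]=1.
Final: two remaining deg-1 vertices are 4, 6. Add edge {4,6}.

Answer: 1 6
2 3
3 4
4 5
4 6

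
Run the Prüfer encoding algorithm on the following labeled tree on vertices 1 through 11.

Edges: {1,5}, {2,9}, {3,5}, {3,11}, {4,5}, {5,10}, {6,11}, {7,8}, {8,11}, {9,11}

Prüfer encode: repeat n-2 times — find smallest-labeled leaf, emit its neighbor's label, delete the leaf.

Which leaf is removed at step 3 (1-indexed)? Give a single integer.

Answer: 4

Derivation:
Step 1: current leaves = {1,2,4,6,7,10}. Remove leaf 1 (neighbor: 5).
Step 2: current leaves = {2,4,6,7,10}. Remove leaf 2 (neighbor: 9).
Step 3: current leaves = {4,6,7,9,10}. Remove leaf 4 (neighbor: 5).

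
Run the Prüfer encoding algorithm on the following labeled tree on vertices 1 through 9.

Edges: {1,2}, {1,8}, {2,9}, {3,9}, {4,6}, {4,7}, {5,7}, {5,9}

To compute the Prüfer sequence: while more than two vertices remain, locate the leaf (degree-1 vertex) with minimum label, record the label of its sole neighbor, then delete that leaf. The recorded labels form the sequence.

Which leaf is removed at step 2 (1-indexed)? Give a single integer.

Step 1: current leaves = {3,6,8}. Remove leaf 3 (neighbor: 9).
Step 2: current leaves = {6,8}. Remove leaf 6 (neighbor: 4).

Answer: 6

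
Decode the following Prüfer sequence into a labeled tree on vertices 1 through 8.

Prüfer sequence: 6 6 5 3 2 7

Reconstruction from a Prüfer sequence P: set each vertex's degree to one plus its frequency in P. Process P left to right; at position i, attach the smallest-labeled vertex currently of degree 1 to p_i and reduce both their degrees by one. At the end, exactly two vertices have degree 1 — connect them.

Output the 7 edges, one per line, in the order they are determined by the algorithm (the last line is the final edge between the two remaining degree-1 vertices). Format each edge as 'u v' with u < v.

Answer: 1 6
4 6
5 6
3 5
2 3
2 7
7 8

Derivation:
Initial degrees: {1:1, 2:2, 3:2, 4:1, 5:2, 6:3, 7:2, 8:1}
Step 1: smallest deg-1 vertex = 1, p_1 = 6. Add edge {1,6}. Now deg[1]=0, deg[6]=2.
Step 2: smallest deg-1 vertex = 4, p_2 = 6. Add edge {4,6}. Now deg[4]=0, deg[6]=1.
Step 3: smallest deg-1 vertex = 6, p_3 = 5. Add edge {5,6}. Now deg[6]=0, deg[5]=1.
Step 4: smallest deg-1 vertex = 5, p_4 = 3. Add edge {3,5}. Now deg[5]=0, deg[3]=1.
Step 5: smallest deg-1 vertex = 3, p_5 = 2. Add edge {2,3}. Now deg[3]=0, deg[2]=1.
Step 6: smallest deg-1 vertex = 2, p_6 = 7. Add edge {2,7}. Now deg[2]=0, deg[7]=1.
Final: two remaining deg-1 vertices are 7, 8. Add edge {7,8}.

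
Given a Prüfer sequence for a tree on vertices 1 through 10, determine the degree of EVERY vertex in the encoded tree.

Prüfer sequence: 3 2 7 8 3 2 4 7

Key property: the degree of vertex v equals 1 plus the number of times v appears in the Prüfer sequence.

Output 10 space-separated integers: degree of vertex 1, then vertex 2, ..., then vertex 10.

p_1 = 3: count[3] becomes 1
p_2 = 2: count[2] becomes 1
p_3 = 7: count[7] becomes 1
p_4 = 8: count[8] becomes 1
p_5 = 3: count[3] becomes 2
p_6 = 2: count[2] becomes 2
p_7 = 4: count[4] becomes 1
p_8 = 7: count[7] becomes 2
Degrees (1 + count): deg[1]=1+0=1, deg[2]=1+2=3, deg[3]=1+2=3, deg[4]=1+1=2, deg[5]=1+0=1, deg[6]=1+0=1, deg[7]=1+2=3, deg[8]=1+1=2, deg[9]=1+0=1, deg[10]=1+0=1

Answer: 1 3 3 2 1 1 3 2 1 1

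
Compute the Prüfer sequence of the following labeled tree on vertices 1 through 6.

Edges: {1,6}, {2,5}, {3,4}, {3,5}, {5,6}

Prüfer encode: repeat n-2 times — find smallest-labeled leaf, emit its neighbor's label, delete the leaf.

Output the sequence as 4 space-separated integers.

Answer: 6 5 3 5

Derivation:
Step 1: leaves = {1,2,4}. Remove smallest leaf 1, emit neighbor 6.
Step 2: leaves = {2,4,6}. Remove smallest leaf 2, emit neighbor 5.
Step 3: leaves = {4,6}. Remove smallest leaf 4, emit neighbor 3.
Step 4: leaves = {3,6}. Remove smallest leaf 3, emit neighbor 5.
Done: 2 vertices remain (5, 6). Sequence = [6 5 3 5]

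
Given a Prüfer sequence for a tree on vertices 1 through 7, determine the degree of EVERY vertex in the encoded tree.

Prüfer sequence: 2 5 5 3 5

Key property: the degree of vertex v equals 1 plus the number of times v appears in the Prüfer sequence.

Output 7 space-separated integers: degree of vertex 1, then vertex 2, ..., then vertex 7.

p_1 = 2: count[2] becomes 1
p_2 = 5: count[5] becomes 1
p_3 = 5: count[5] becomes 2
p_4 = 3: count[3] becomes 1
p_5 = 5: count[5] becomes 3
Degrees (1 + count): deg[1]=1+0=1, deg[2]=1+1=2, deg[3]=1+1=2, deg[4]=1+0=1, deg[5]=1+3=4, deg[6]=1+0=1, deg[7]=1+0=1

Answer: 1 2 2 1 4 1 1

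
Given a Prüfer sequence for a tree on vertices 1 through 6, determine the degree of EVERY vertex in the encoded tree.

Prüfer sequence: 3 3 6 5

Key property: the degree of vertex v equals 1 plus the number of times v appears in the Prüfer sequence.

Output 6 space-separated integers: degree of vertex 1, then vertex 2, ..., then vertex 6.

p_1 = 3: count[3] becomes 1
p_2 = 3: count[3] becomes 2
p_3 = 6: count[6] becomes 1
p_4 = 5: count[5] becomes 1
Degrees (1 + count): deg[1]=1+0=1, deg[2]=1+0=1, deg[3]=1+2=3, deg[4]=1+0=1, deg[5]=1+1=2, deg[6]=1+1=2

Answer: 1 1 3 1 2 2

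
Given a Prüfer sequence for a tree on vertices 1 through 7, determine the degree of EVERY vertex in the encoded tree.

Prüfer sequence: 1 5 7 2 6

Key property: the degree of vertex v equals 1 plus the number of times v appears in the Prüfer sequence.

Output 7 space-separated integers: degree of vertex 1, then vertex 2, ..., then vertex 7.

p_1 = 1: count[1] becomes 1
p_2 = 5: count[5] becomes 1
p_3 = 7: count[7] becomes 1
p_4 = 2: count[2] becomes 1
p_5 = 6: count[6] becomes 1
Degrees (1 + count): deg[1]=1+1=2, deg[2]=1+1=2, deg[3]=1+0=1, deg[4]=1+0=1, deg[5]=1+1=2, deg[6]=1+1=2, deg[7]=1+1=2

Answer: 2 2 1 1 2 2 2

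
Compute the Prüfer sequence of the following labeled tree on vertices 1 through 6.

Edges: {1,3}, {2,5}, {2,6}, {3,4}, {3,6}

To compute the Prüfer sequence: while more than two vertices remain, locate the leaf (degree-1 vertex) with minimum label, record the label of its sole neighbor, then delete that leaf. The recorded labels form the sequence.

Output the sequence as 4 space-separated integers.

Answer: 3 3 6 2

Derivation:
Step 1: leaves = {1,4,5}. Remove smallest leaf 1, emit neighbor 3.
Step 2: leaves = {4,5}. Remove smallest leaf 4, emit neighbor 3.
Step 3: leaves = {3,5}. Remove smallest leaf 3, emit neighbor 6.
Step 4: leaves = {5,6}. Remove smallest leaf 5, emit neighbor 2.
Done: 2 vertices remain (2, 6). Sequence = [3 3 6 2]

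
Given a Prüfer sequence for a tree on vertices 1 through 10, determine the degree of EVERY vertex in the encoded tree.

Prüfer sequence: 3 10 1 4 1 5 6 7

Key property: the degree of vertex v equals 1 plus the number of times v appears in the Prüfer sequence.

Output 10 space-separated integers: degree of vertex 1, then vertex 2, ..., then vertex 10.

Answer: 3 1 2 2 2 2 2 1 1 2

Derivation:
p_1 = 3: count[3] becomes 1
p_2 = 10: count[10] becomes 1
p_3 = 1: count[1] becomes 1
p_4 = 4: count[4] becomes 1
p_5 = 1: count[1] becomes 2
p_6 = 5: count[5] becomes 1
p_7 = 6: count[6] becomes 1
p_8 = 7: count[7] becomes 1
Degrees (1 + count): deg[1]=1+2=3, deg[2]=1+0=1, deg[3]=1+1=2, deg[4]=1+1=2, deg[5]=1+1=2, deg[6]=1+1=2, deg[7]=1+1=2, deg[8]=1+0=1, deg[9]=1+0=1, deg[10]=1+1=2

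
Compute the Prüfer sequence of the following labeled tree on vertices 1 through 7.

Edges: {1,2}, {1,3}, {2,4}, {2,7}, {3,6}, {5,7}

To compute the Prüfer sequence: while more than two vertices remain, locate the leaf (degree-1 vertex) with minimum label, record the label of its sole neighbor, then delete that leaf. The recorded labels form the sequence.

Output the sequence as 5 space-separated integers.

Step 1: leaves = {4,5,6}. Remove smallest leaf 4, emit neighbor 2.
Step 2: leaves = {5,6}. Remove smallest leaf 5, emit neighbor 7.
Step 3: leaves = {6,7}. Remove smallest leaf 6, emit neighbor 3.
Step 4: leaves = {3,7}. Remove smallest leaf 3, emit neighbor 1.
Step 5: leaves = {1,7}. Remove smallest leaf 1, emit neighbor 2.
Done: 2 vertices remain (2, 7). Sequence = [2 7 3 1 2]

Answer: 2 7 3 1 2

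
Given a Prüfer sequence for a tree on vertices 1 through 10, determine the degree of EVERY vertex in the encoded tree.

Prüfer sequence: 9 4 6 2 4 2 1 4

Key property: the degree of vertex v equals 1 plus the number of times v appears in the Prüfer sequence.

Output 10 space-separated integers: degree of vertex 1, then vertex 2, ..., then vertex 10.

Answer: 2 3 1 4 1 2 1 1 2 1

Derivation:
p_1 = 9: count[9] becomes 1
p_2 = 4: count[4] becomes 1
p_3 = 6: count[6] becomes 1
p_4 = 2: count[2] becomes 1
p_5 = 4: count[4] becomes 2
p_6 = 2: count[2] becomes 2
p_7 = 1: count[1] becomes 1
p_8 = 4: count[4] becomes 3
Degrees (1 + count): deg[1]=1+1=2, deg[2]=1+2=3, deg[3]=1+0=1, deg[4]=1+3=4, deg[5]=1+0=1, deg[6]=1+1=2, deg[7]=1+0=1, deg[8]=1+0=1, deg[9]=1+1=2, deg[10]=1+0=1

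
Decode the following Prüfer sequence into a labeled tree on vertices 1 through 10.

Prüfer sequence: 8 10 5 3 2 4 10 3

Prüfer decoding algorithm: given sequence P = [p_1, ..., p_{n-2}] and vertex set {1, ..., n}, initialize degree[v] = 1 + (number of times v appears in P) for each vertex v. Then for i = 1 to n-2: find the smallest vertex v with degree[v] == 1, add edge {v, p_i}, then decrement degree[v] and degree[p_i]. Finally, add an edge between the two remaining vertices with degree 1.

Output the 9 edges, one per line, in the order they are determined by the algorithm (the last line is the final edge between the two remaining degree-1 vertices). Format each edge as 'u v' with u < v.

Answer: 1 8
6 10
5 7
3 5
2 8
2 4
4 10
3 9
3 10

Derivation:
Initial degrees: {1:1, 2:2, 3:3, 4:2, 5:2, 6:1, 7:1, 8:2, 9:1, 10:3}
Step 1: smallest deg-1 vertex = 1, p_1 = 8. Add edge {1,8}. Now deg[1]=0, deg[8]=1.
Step 2: smallest deg-1 vertex = 6, p_2 = 10. Add edge {6,10}. Now deg[6]=0, deg[10]=2.
Step 3: smallest deg-1 vertex = 7, p_3 = 5. Add edge {5,7}. Now deg[7]=0, deg[5]=1.
Step 4: smallest deg-1 vertex = 5, p_4 = 3. Add edge {3,5}. Now deg[5]=0, deg[3]=2.
Step 5: smallest deg-1 vertex = 8, p_5 = 2. Add edge {2,8}. Now deg[8]=0, deg[2]=1.
Step 6: smallest deg-1 vertex = 2, p_6 = 4. Add edge {2,4}. Now deg[2]=0, deg[4]=1.
Step 7: smallest deg-1 vertex = 4, p_7 = 10. Add edge {4,10}. Now deg[4]=0, deg[10]=1.
Step 8: smallest deg-1 vertex = 9, p_8 = 3. Add edge {3,9}. Now deg[9]=0, deg[3]=1.
Final: two remaining deg-1 vertices are 3, 10. Add edge {3,10}.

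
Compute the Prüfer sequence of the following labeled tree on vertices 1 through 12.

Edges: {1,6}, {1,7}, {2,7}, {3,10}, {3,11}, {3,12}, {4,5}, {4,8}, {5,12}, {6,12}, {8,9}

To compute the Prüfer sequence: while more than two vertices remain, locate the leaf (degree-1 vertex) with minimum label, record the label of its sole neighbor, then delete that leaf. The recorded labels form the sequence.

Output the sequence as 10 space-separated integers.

Answer: 7 1 6 12 8 4 5 12 3 3

Derivation:
Step 1: leaves = {2,9,10,11}. Remove smallest leaf 2, emit neighbor 7.
Step 2: leaves = {7,9,10,11}. Remove smallest leaf 7, emit neighbor 1.
Step 3: leaves = {1,9,10,11}. Remove smallest leaf 1, emit neighbor 6.
Step 4: leaves = {6,9,10,11}. Remove smallest leaf 6, emit neighbor 12.
Step 5: leaves = {9,10,11}. Remove smallest leaf 9, emit neighbor 8.
Step 6: leaves = {8,10,11}. Remove smallest leaf 8, emit neighbor 4.
Step 7: leaves = {4,10,11}. Remove smallest leaf 4, emit neighbor 5.
Step 8: leaves = {5,10,11}. Remove smallest leaf 5, emit neighbor 12.
Step 9: leaves = {10,11,12}. Remove smallest leaf 10, emit neighbor 3.
Step 10: leaves = {11,12}. Remove smallest leaf 11, emit neighbor 3.
Done: 2 vertices remain (3, 12). Sequence = [7 1 6 12 8 4 5 12 3 3]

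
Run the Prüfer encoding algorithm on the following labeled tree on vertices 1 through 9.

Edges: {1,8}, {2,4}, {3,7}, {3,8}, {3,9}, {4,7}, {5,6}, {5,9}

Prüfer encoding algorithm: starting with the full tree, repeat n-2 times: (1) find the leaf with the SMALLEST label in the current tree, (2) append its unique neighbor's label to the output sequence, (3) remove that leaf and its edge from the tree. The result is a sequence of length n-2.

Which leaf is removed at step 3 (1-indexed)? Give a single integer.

Answer: 4

Derivation:
Step 1: current leaves = {1,2,6}. Remove leaf 1 (neighbor: 8).
Step 2: current leaves = {2,6,8}. Remove leaf 2 (neighbor: 4).
Step 3: current leaves = {4,6,8}. Remove leaf 4 (neighbor: 7).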